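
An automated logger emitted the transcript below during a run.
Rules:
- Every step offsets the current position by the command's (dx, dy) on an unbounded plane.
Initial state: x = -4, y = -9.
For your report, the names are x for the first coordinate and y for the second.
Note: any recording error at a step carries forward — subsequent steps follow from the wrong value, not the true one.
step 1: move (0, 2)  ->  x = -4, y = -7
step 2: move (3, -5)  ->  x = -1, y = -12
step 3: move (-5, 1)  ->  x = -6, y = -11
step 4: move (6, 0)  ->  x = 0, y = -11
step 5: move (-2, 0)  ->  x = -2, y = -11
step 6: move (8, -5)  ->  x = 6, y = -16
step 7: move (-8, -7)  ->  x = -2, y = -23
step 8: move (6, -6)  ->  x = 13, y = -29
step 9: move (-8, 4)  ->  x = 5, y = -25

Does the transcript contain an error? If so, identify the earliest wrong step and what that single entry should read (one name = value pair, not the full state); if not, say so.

Step 1: x = -4 + (0) = -4, y = -9 + (2) = -7 — checks out.
Step 2: x = -4 + (3) = -1, y = -7 + (-5) = -12 — matches.
Step 3: x = -1 + (-5) = -6, y = -12 + (1) = -11 — exactly as logged.
Step 4: x = -6 + (6) = 0, y = -11 + (0) = -11 — consistent with the transcript.
Step 5: x = 0 + (-2) = -2, y = -11 + (0) = -11 — consistent with the transcript.
Step 6: x = -2 + (8) = 6, y = -11 + (-5) = -16 — consistent with the transcript.
Step 7: x = 6 + (-8) = -2, y = -16 + (-7) = -23 — verified.
Step 8: x = -2 + (6) = 4, y = -23 + (-6) = -29 — the transcript disagrees here.
First deviation found at step 8; the corrected entry is x = 4.

step 8, x = 4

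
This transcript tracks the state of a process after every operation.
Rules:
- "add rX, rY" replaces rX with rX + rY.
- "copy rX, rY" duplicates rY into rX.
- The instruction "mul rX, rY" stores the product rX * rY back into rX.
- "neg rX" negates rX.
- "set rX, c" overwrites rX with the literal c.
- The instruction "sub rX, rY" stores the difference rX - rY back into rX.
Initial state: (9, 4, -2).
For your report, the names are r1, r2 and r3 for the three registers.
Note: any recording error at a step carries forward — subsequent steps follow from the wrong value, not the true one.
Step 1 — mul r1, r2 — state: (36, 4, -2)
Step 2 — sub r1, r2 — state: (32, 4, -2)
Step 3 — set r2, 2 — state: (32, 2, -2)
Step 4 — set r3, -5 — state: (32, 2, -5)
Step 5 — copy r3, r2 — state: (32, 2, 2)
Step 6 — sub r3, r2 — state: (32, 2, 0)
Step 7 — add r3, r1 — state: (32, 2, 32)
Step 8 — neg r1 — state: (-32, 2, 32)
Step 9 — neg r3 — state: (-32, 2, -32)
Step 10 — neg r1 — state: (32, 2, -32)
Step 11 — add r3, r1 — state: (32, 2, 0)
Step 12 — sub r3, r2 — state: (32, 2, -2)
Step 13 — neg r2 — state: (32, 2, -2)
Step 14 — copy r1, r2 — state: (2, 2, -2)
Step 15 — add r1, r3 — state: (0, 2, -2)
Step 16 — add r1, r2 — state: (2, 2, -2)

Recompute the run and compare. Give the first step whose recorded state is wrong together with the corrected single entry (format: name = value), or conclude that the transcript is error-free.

step 1: r1 = 9 * 4 = 36 -> in agreement
step 2: r1 = 36 - 4 = 32 -> confirmed correct
step 3: r2 = 2 -> consistent with the transcript
step 4: r3 = -5 -> exactly as logged
step 5: r3 = 2 -> in agreement
step 6: r3 = 2 - 2 = 0 -> consistent with the transcript
step 7: r3 = 0 + 32 = 32 -> same as recorded
step 8: r1 = -(32) = -32 -> matches
step 9: r3 = -(32) = -32 -> exactly as logged
step 10: r1 = -(-32) = 32 -> agrees with the transcript
step 11: r3 = -32 + 32 = 0 -> agrees with the transcript
step 12: r3 = 0 - 2 = -2 -> confirmed correct
step 13: r2 = -(2) = -2 -> this is not what the transcript shows
Conclusion: step 13 carries the first error; the entry should be r2 = -2.

step 13, r2 = -2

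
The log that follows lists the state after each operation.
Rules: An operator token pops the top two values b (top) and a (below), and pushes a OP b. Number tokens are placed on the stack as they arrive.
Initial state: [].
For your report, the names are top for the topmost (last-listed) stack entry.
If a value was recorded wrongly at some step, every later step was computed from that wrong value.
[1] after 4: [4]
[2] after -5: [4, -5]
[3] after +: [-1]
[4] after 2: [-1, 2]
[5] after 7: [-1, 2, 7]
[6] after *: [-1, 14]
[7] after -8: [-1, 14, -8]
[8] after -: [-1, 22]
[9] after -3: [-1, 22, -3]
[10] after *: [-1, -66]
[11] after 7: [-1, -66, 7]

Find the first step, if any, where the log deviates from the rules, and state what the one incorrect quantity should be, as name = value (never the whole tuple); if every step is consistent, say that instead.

Recomputing the run from the initial state:
step 1: [4]
step 2: [4, -5]
step 3: [-1]
step 4: [-1, 2]
step 5: [-1, 2, 7]
step 6: [-1, 14]
step 7: [-1, 14, -8]
step 8: [-1, 22]
step 9: [-1, 22, -3]
step 10: [-1, -66]
step 11: [-1, -66, 7]
This matches the log at every step.

no error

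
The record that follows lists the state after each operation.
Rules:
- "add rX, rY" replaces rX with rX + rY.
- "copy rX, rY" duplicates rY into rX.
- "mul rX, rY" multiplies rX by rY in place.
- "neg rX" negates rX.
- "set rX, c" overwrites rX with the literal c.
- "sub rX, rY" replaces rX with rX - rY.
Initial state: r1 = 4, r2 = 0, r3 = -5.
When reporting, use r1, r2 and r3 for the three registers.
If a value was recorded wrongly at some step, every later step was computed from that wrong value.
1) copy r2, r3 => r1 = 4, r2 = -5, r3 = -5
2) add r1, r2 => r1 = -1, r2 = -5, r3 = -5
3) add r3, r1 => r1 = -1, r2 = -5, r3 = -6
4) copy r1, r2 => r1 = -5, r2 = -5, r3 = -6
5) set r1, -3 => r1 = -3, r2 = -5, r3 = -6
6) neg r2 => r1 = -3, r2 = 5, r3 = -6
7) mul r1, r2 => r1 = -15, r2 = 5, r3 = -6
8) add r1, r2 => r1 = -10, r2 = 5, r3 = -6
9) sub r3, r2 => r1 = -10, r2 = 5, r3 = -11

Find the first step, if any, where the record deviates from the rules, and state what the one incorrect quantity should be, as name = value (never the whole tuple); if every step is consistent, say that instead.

no error

1. r2 = -5 (in agreement)
2. r1 = 4 + -5 = -1 (no discrepancy)
3. r3 = -5 + -1 = -6 (verified)
4. r1 = -5 (matches)
5. r1 = -3 (matches)
6. r2 = -(-5) = 5 (in agreement)
7. r1 = -3 * 5 = -15 (no discrepancy)
8. r1 = -15 + 5 = -10 (confirmed correct)
9. r3 = -6 - 5 = -11 (in agreement)
Each recorded entry agrees with the recomputation.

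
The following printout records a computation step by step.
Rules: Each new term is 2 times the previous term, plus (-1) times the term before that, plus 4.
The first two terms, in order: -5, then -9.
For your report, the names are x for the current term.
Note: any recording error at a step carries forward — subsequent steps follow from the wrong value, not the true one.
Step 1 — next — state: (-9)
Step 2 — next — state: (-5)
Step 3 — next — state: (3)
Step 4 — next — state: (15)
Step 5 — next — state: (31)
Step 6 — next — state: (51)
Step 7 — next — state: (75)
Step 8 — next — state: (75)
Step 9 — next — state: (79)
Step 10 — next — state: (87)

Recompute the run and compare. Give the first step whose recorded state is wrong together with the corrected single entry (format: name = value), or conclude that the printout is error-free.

Recomputing the run from the initial state:
step 1: x = -9
step 2: x = -5
step 3: x = 3
step 4: x = 15
step 5: x = 31
step 6: x = 51
step 7: x = 75
step 8: x = 103
step 9: x = 135
step 10: x = 171
The first disagreement with the printout is at step 8, where the value should be x = 103.

step 8, x = 103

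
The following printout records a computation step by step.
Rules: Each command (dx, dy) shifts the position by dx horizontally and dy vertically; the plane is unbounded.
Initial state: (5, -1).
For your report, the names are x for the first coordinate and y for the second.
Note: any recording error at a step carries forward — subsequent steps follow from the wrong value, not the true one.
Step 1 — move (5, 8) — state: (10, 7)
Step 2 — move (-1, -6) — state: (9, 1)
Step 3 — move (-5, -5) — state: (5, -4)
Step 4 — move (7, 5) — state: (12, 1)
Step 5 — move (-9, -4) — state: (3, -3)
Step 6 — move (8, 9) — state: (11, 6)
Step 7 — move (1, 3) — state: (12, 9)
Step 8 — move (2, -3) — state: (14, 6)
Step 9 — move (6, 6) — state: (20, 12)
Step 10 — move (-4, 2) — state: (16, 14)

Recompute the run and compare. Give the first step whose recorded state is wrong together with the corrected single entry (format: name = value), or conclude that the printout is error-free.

step 3, x = 4

Recomputing the run from the initial state:
step 1: x = 10, y = 7
step 2: x = 9, y = 1
step 3: x = 4, y = -4
step 4: x = 11, y = 1
step 5: x = 2, y = -3
step 6: x = 10, y = 6
step 7: x = 11, y = 9
step 8: x = 13, y = 6
step 9: x = 19, y = 12
step 10: x = 15, y = 14
The first disagreement with the printout is at step 3, where the value should be x = 4.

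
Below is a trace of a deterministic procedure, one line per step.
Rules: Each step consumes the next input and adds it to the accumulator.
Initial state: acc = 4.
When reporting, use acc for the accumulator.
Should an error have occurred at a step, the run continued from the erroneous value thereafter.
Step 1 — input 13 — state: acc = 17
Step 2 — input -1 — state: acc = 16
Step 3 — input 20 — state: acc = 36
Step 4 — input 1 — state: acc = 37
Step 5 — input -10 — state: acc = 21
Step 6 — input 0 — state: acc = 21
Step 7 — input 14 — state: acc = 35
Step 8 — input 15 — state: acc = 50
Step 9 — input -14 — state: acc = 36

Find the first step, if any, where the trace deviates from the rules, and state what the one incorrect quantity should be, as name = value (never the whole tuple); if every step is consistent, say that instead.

1. acc = 4 + 13 = 17 (same as recorded)
2. acc = 17 + -1 = 16 (same as recorded)
3. acc = 16 + 20 = 36 (same as recorded)
4. acc = 36 + 1 = 37 (consistent with the trace)
5. acc = 37 + -10 = 27 (the trace has a different value)
Step 5 is the first one off; corrected, acc = 27.

step 5, acc = 27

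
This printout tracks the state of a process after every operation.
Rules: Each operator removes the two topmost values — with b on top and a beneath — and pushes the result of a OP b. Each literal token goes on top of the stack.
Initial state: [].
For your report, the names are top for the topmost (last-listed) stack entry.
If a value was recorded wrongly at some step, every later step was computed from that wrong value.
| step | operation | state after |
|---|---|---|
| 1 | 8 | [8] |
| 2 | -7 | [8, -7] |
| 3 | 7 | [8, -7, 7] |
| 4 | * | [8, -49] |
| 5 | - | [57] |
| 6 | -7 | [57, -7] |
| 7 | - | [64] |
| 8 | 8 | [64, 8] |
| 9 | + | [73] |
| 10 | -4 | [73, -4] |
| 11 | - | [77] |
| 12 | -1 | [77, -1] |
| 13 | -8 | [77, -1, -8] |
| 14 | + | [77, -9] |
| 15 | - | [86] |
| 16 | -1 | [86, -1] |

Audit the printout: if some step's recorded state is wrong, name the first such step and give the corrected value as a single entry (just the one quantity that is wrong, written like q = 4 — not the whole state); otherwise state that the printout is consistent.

step 1: push 8: top = 8 -> confirmed correct
step 2: push -7: top = -7 -> confirmed correct
step 3: push 7: top = 7 -> exactly as logged
step 4: -7 * 7 = -49 -> same as recorded
step 5: 8 - -49 = 57 -> no discrepancy
step 6: push -7: top = -7 -> same as recorded
step 7: 57 - -7 = 64 -> agrees with the printout
step 8: push 8: top = 8 -> same as recorded
step 9: 64 + 8 = 72 -> not what was recorded
First deviation found at step 9; the corrected entry is top = 72.

step 9, top = 72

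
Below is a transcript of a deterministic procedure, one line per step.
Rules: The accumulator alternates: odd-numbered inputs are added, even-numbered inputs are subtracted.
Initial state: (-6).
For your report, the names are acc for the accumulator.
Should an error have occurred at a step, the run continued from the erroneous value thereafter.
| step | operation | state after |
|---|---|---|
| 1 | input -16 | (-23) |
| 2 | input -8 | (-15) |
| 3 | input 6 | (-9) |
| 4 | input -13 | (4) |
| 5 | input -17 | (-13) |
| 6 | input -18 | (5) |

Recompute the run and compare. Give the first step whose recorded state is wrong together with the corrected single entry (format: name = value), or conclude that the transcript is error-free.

Recomputing the run from the initial state:
step 1: acc = -22
step 2: acc = -14
step 3: acc = -8
step 4: acc = 5
step 5: acc = -12
step 6: acc = 6
The first disagreement with the transcript is at step 1, where the value should be acc = -22.

step 1, acc = -22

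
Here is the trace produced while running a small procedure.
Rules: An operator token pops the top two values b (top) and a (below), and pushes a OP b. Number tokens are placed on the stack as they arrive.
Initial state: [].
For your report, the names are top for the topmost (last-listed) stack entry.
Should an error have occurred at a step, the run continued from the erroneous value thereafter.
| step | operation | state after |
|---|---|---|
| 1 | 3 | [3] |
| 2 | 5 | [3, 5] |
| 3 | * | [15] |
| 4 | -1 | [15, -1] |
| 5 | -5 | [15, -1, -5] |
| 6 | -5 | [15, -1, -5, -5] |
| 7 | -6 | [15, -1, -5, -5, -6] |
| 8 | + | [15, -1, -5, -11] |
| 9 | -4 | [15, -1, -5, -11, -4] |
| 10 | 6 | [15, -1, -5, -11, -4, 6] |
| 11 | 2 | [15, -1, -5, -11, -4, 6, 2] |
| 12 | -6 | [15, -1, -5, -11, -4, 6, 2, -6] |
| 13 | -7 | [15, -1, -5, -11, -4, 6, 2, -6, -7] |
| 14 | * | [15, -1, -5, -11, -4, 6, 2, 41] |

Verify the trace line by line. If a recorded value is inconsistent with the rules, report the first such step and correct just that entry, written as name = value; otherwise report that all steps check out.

step 14, top = 42

1. push 3: top = 3 (checks out)
2. push 5: top = 5 (in agreement)
3. 3 * 5 = 15 (in agreement)
4. push -1: top = -1 (confirmed correct)
5. push -5: top = -5 (verified)
6. push -5: top = -5 (same as recorded)
7. push -6: top = -6 (consistent with the trace)
8. -5 + -6 = -11 (exactly as logged)
9. push -4: top = -4 (consistent with the trace)
10. push 6: top = 6 (agrees with the trace)
11. push 2: top = 2 (verified)
12. push -6: top = -6 (consistent with the trace)
13. push -7: top = -7 (checks out)
14. -6 * -7 = 42 (a discrepancy with the trace)
That makes step 14 the first incorrect line — top = 42 is what it should show.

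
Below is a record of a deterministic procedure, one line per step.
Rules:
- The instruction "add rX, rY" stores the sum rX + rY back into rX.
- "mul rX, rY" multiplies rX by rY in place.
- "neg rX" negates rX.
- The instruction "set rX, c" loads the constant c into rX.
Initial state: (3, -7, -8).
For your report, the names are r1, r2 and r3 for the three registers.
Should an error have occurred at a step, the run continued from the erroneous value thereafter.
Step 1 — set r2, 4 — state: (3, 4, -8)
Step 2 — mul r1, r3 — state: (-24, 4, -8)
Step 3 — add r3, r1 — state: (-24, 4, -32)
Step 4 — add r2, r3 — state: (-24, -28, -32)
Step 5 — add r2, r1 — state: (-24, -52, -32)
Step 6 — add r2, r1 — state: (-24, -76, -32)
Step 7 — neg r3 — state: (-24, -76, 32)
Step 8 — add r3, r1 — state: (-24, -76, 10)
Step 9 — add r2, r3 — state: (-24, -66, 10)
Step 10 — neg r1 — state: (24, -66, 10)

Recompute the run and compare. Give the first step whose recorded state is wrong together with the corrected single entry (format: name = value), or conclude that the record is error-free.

Recomputing the run from the initial state:
step 1: r1 = 3, r2 = 4, r3 = -8
step 2: r1 = -24, r2 = 4, r3 = -8
step 3: r1 = -24, r2 = 4, r3 = -32
step 4: r1 = -24, r2 = -28, r3 = -32
step 5: r1 = -24, r2 = -52, r3 = -32
step 6: r1 = -24, r2 = -76, r3 = -32
step 7: r1 = -24, r2 = -76, r3 = 32
step 8: r1 = -24, r2 = -76, r3 = 8
step 9: r1 = -24, r2 = -68, r3 = 8
step 10: r1 = 24, r2 = -68, r3 = 8
The first disagreement with the record is at step 8, where the value should be r3 = 8.

step 8, r3 = 8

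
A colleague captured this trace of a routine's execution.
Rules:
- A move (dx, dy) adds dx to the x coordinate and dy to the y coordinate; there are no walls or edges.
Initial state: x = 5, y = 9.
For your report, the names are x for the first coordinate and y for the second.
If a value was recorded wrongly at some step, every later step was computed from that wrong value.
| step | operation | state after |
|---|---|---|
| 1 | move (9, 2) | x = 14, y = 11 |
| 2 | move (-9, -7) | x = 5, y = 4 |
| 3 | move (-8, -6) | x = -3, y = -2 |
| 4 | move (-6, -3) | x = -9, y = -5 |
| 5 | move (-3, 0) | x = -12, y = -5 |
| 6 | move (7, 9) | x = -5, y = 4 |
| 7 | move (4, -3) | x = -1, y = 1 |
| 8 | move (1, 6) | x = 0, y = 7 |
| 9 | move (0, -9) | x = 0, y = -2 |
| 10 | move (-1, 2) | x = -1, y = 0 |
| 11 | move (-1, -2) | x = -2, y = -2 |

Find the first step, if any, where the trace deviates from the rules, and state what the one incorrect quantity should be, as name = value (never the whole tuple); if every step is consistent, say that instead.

no error

Recomputing the run from the initial state:
step 1: x = 14, y = 11
step 2: x = 5, y = 4
step 3: x = -3, y = -2
step 4: x = -9, y = -5
step 5: x = -12, y = -5
step 6: x = -5, y = 4
step 7: x = -1, y = 1
step 8: x = 0, y = 7
step 9: x = 0, y = -2
step 10: x = -1, y = 0
step 11: x = -2, y = -2
This matches the trace at every step.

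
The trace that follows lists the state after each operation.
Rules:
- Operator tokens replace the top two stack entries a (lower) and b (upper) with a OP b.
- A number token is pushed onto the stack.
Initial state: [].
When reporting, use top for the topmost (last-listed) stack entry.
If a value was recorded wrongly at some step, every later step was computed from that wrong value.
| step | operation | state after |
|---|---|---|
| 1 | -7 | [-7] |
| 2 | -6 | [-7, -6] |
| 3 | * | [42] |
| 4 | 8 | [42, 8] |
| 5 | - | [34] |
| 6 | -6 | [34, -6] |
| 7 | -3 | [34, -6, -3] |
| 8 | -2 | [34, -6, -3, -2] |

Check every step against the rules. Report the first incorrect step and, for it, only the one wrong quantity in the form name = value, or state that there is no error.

no error

step 1: push -7: top = -7 -> no discrepancy
step 2: push -6: top = -6 -> agrees with the trace
step 3: -7 * -6 = 42 -> exactly as logged
step 4: push 8: top = 8 -> same as recorded
step 5: 42 - 8 = 34 -> checks out
step 6: push -6: top = -6 -> same as recorded
step 7: push -3: top = -3 -> checks out
step 8: push -2: top = -2 -> confirmed correct
All entries verified; no error found.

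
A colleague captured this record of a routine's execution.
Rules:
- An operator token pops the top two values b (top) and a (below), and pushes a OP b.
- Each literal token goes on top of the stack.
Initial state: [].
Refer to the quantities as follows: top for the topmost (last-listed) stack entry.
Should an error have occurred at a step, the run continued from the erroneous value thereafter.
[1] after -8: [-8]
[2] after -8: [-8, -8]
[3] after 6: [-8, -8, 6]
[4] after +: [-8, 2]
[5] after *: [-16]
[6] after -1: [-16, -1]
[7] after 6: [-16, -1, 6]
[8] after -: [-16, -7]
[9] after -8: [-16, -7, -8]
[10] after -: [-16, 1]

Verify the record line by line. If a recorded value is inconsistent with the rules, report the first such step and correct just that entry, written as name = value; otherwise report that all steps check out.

step 1: push -8: top = -8 -> confirmed correct
step 2: push -8: top = -8 -> exactly as logged
step 3: push 6: top = 6 -> verified
step 4: -8 + 6 = -2 -> the record disagrees here
The audit stops at step 4: the recorded entry is wrong and should be top = -2.

step 4, top = -2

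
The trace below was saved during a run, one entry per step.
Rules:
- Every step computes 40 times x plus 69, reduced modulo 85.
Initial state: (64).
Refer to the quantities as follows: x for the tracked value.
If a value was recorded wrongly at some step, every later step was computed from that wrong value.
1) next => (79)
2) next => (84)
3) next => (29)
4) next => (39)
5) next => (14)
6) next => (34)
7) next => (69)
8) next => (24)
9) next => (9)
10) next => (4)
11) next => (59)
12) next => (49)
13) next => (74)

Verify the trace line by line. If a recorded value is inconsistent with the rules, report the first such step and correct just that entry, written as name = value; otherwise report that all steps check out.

Step 1: x = (40*64 + 69) mod 85 = 79 — exactly as logged.
Step 2: x = (40*79 + 69) mod 85 = 84 — agrees with the trace.
Step 3: x = (40*84 + 69) mod 85 = 29 — no discrepancy.
Step 4: x = (40*29 + 69) mod 85 = 39 — matches.
Step 5: x = (40*39 + 69) mod 85 = 14 — confirmed correct.
Step 6: x = (40*14 + 69) mod 85 = 34 — in agreement.
Step 7: x = (40*34 + 69) mod 85 = 69 — in agreement.
Step 8: x = (40*69 + 69) mod 85 = 24 — confirmed correct.
Step 9: x = (40*24 + 69) mod 85 = 9 — checks out.
Step 10: x = (40*9 + 69) mod 85 = 4 — confirmed correct.
Step 11: x = (40*4 + 69) mod 85 = 59 — agrees with the trace.
Step 12: x = (40*59 + 69) mod 85 = 49 — matches.
Step 13: x = (40*49 + 69) mod 85 = 74 — in agreement.
The recomputation confirms every line.

no error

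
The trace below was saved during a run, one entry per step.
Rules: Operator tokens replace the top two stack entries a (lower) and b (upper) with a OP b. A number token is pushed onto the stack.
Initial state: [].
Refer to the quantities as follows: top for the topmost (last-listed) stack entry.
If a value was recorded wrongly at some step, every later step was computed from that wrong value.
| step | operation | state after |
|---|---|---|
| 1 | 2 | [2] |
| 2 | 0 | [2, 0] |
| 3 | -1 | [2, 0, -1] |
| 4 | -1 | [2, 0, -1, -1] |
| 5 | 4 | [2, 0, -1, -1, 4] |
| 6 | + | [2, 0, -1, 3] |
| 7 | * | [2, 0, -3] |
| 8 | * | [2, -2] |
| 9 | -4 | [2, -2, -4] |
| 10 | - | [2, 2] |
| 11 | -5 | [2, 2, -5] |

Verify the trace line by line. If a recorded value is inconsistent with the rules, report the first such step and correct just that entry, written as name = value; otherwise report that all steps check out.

step 8, top = 0

1. push 2: top = 2 (agrees with the trace)
2. push 0: top = 0 (same as recorded)
3. push -1: top = -1 (confirmed correct)
4. push -1: top = -1 (exactly as logged)
5. push 4: top = 4 (matches)
6. -1 + 4 = 3 (in agreement)
7. -1 * 3 = -3 (confirmed correct)
8. 0 * -3 = 0 (the trace has a different value)
Step 8 is the first one off; corrected, top = 0.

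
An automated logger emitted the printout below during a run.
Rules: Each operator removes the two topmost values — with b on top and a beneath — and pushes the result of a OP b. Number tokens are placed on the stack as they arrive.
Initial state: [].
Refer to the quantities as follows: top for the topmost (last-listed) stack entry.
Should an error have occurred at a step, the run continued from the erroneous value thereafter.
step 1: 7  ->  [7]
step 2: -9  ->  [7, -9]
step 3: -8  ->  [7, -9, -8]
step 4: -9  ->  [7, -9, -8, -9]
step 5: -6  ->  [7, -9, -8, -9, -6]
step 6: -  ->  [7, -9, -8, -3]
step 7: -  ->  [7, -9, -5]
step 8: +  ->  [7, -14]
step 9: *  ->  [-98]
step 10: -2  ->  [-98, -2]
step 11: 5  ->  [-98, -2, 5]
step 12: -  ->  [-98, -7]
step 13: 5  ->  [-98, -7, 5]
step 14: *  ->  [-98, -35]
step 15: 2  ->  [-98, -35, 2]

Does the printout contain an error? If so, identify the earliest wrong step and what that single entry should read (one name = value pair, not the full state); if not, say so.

no error

Recomputing the run from the initial state:
step 1: [7]
step 2: [7, -9]
step 3: [7, -9, -8]
step 4: [7, -9, -8, -9]
step 5: [7, -9, -8, -9, -6]
step 6: [7, -9, -8, -3]
step 7: [7, -9, -5]
step 8: [7, -14]
step 9: [-98]
step 10: [-98, -2]
step 11: [-98, -2, 5]
step 12: [-98, -7]
step 13: [-98, -7, 5]
step 14: [-98, -35]
step 15: [-98, -35, 2]
This matches the printout at every step.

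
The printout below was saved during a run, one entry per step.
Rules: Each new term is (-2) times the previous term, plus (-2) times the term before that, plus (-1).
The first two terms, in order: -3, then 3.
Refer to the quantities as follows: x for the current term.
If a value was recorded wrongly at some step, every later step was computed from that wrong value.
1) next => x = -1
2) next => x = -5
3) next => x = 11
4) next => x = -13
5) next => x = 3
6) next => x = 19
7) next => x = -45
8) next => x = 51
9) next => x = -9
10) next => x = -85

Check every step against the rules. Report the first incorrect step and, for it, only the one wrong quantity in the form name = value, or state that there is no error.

step 9, x = -13

1. x = -2*(3) + (-2)*(-3) + (-1) = -1 (verified)
2. x = -2*(-1) + (-2)*(3) + (-1) = -5 (checks out)
3. x = -2*(-5) + (-2)*(-1) + (-1) = 11 (verified)
4. x = -2*(11) + (-2)*(-5) + (-1) = -13 (agrees with the printout)
5. x = -2*(-13) + (-2)*(11) + (-1) = 3 (no discrepancy)
6. x = -2*(3) + (-2)*(-13) + (-1) = 19 (confirmed correct)
7. x = -2*(19) + (-2)*(3) + (-1) = -45 (no discrepancy)
8. x = -2*(-45) + (-2)*(19) + (-1) = 51 (verified)
9. x = -2*(51) + (-2)*(-45) + (-1) = -13 (this is not what the printout shows)
Conclusion: step 9 carries the first error; the entry should be x = -13.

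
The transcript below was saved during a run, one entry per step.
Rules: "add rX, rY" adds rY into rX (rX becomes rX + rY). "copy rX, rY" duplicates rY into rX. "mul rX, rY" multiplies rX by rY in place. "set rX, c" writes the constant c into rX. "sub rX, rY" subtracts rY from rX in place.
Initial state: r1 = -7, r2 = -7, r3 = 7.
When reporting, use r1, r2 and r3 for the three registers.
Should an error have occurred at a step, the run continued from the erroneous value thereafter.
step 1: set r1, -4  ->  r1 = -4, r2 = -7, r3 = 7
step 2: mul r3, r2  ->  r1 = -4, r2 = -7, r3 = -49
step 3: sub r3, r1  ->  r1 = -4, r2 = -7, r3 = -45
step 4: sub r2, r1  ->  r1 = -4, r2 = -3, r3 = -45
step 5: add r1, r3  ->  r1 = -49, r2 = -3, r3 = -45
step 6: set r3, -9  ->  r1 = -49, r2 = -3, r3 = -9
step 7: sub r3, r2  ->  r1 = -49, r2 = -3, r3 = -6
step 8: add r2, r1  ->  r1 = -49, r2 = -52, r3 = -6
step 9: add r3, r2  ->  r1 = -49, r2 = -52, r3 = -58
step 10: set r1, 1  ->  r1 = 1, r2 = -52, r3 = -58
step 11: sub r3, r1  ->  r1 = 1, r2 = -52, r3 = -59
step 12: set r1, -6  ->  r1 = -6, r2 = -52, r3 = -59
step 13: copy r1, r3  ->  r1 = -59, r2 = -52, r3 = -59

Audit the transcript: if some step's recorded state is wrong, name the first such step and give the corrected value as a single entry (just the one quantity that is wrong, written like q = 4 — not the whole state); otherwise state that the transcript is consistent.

Recomputing the run from the initial state:
step 1: r1 = -4, r2 = -7, r3 = 7
step 2: r1 = -4, r2 = -7, r3 = -49
step 3: r1 = -4, r2 = -7, r3 = -45
step 4: r1 = -4, r2 = -3, r3 = -45
step 5: r1 = -49, r2 = -3, r3 = -45
step 6: r1 = -49, r2 = -3, r3 = -9
step 7: r1 = -49, r2 = -3, r3 = -6
step 8: r1 = -49, r2 = -52, r3 = -6
step 9: r1 = -49, r2 = -52, r3 = -58
step 10: r1 = 1, r2 = -52, r3 = -58
step 11: r1 = 1, r2 = -52, r3 = -59
step 12: r1 = -6, r2 = -52, r3 = -59
step 13: r1 = -59, r2 = -52, r3 = -59
This matches the transcript at every step.

no error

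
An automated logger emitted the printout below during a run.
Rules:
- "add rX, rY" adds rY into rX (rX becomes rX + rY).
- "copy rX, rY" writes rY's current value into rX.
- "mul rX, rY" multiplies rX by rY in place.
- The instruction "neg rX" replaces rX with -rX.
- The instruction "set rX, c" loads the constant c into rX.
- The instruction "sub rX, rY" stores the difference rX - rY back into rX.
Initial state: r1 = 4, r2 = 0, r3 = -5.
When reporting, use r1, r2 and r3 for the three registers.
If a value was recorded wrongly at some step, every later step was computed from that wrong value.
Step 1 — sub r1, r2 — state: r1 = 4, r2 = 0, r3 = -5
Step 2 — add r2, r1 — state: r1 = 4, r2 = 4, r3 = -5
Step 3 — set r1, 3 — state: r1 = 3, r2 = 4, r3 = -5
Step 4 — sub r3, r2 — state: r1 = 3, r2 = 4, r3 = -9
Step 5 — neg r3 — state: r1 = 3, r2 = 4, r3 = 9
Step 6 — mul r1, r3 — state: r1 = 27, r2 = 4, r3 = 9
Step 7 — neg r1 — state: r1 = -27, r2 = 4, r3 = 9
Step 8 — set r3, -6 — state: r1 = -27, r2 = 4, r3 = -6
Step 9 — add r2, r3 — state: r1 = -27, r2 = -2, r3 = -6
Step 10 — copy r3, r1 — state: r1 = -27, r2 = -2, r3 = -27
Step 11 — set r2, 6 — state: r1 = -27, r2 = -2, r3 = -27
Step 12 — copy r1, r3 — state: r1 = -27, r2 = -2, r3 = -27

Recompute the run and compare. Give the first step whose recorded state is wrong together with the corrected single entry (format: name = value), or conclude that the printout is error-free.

Recomputing the run from the initial state:
step 1: r1 = 4, r2 = 0, r3 = -5
step 2: r1 = 4, r2 = 4, r3 = -5
step 3: r1 = 3, r2 = 4, r3 = -5
step 4: r1 = 3, r2 = 4, r3 = -9
step 5: r1 = 3, r2 = 4, r3 = 9
step 6: r1 = 27, r2 = 4, r3 = 9
step 7: r1 = -27, r2 = 4, r3 = 9
step 8: r1 = -27, r2 = 4, r3 = -6
step 9: r1 = -27, r2 = -2, r3 = -6
step 10: r1 = -27, r2 = -2, r3 = -27
step 11: r1 = -27, r2 = 6, r3 = -27
step 12: r1 = -27, r2 = 6, r3 = -27
The first disagreement with the printout is at step 11, where the value should be r2 = 6.

step 11, r2 = 6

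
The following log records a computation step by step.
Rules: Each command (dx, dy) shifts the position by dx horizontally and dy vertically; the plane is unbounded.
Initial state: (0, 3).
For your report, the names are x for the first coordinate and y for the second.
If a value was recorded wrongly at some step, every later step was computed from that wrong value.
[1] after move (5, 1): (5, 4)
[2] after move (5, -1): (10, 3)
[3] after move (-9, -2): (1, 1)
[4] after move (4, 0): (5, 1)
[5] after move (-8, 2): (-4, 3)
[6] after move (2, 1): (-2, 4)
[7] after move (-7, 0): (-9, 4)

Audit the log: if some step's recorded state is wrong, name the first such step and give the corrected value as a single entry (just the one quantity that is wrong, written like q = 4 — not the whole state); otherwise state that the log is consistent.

1. x = 0 + (5) = 5, y = 3 + (1) = 4 (in agreement)
2. x = 5 + (5) = 10, y = 4 + (-1) = 3 (matches)
3. x = 10 + (-9) = 1, y = 3 + (-2) = 1 (confirmed correct)
4. x = 1 + (4) = 5, y = 1 + (0) = 1 (in agreement)
5. x = 5 + (-8) = -3, y = 1 + (2) = 3 (a discrepancy with the log)
That makes step 5 the first incorrect line — x = -3 is what it should show.

step 5, x = -3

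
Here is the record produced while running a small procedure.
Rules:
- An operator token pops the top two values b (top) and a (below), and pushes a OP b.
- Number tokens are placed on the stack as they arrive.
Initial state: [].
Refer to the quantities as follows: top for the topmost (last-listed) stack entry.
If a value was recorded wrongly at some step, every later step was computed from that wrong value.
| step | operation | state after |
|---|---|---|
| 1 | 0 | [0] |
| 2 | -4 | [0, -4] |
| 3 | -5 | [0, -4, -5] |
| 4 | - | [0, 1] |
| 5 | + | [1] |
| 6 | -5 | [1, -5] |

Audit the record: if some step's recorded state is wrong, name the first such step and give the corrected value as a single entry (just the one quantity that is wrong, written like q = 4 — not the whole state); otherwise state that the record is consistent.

no error

1. push 0: top = 0 (no discrepancy)
2. push -4: top = -4 (confirmed correct)
3. push -5: top = -5 (exactly as logged)
4. -4 - -5 = 1 (checks out)
5. 0 + 1 = 1 (exactly as logged)
6. push -5: top = -5 (matches)
Each recorded entry agrees with the recomputation.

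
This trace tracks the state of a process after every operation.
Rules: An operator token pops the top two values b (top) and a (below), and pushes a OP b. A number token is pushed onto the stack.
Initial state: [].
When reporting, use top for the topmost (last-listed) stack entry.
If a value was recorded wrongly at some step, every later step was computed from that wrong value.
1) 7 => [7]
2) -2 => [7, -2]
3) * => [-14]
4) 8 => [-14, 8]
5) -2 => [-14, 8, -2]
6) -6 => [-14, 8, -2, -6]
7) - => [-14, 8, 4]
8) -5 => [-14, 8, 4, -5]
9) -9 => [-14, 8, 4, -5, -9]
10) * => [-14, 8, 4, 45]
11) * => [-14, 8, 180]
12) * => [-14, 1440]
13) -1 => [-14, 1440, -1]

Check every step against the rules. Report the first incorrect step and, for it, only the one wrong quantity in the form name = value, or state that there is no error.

1. push 7: top = 7 (matches)
2. push -2: top = -2 (consistent with the trace)
3. 7 * -2 = -14 (in agreement)
4. push 8: top = 8 (consistent with the trace)
5. push -2: top = -2 (no discrepancy)
6. push -6: top = -6 (same as recorded)
7. -2 - -6 = 4 (no discrepancy)
8. push -5: top = -5 (checks out)
9. push -9: top = -9 (in agreement)
10. -5 * -9 = 45 (no discrepancy)
11. 4 * 45 = 180 (verified)
12. 8 * 180 = 1440 (matches)
13. push -1: top = -1 (verified)
Nothing is out of place; the run is error-free.

no error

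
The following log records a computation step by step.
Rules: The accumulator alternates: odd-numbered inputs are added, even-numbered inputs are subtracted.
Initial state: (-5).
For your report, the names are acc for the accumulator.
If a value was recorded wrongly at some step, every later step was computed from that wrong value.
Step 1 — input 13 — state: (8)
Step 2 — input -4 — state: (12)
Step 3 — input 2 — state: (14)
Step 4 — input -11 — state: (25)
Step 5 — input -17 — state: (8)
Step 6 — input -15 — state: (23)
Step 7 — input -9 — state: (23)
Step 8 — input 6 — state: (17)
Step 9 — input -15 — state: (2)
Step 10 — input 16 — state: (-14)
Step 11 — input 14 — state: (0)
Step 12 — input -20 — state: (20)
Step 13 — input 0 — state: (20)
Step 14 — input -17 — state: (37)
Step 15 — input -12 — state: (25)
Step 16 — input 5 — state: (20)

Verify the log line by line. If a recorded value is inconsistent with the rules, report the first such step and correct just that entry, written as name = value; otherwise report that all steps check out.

step 7, acc = 14

Recomputing the run from the initial state:
step 1: acc = 8
step 2: acc = 12
step 3: acc = 14
step 4: acc = 25
step 5: acc = 8
step 6: acc = 23
step 7: acc = 14
step 8: acc = 8
step 9: acc = -7
step 10: acc = -23
step 11: acc = -9
step 12: acc = 11
step 13: acc = 11
step 14: acc = 28
step 15: acc = 16
step 16: acc = 11
The first disagreement with the log is at step 7, where the value should be acc = 14.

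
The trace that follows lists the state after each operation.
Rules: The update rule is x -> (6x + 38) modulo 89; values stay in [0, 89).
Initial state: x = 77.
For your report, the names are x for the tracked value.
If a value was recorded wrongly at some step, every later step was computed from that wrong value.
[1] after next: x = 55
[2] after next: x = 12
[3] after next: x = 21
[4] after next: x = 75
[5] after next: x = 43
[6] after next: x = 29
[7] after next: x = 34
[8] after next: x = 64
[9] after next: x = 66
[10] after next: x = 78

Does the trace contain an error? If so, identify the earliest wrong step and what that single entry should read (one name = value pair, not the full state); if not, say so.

Recomputing the run from the initial state:
step 1: x = 55
step 2: x = 12
step 3: x = 21
step 4: x = 75
step 5: x = 43
step 6: x = 29
step 7: x = 34
step 8: x = 64
step 9: x = 66
step 10: x = 78
This matches the trace at every step.

no error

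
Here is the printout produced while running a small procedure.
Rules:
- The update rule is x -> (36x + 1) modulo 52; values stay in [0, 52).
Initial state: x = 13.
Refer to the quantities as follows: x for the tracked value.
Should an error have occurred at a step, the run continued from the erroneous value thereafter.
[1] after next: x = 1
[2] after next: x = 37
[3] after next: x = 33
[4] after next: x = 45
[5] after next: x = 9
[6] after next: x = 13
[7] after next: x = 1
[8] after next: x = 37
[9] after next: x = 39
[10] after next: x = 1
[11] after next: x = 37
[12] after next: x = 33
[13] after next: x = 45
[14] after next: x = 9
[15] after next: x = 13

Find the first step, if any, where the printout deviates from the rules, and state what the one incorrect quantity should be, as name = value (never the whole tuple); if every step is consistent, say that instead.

step 9, x = 33

step 1: x = (36*13 + 1) mod 52 = 1 -> in agreement
step 2: x = (36*1 + 1) mod 52 = 37 -> exactly as logged
step 3: x = (36*37 + 1) mod 52 = 33 -> checks out
step 4: x = (36*33 + 1) mod 52 = 45 -> in agreement
step 5: x = (36*45 + 1) mod 52 = 9 -> consistent with the printout
step 6: x = (36*9 + 1) mod 52 = 13 -> exactly as logged
step 7: x = (36*13 + 1) mod 52 = 1 -> in agreement
step 8: x = (36*1 + 1) mod 52 = 37 -> checks out
step 9: x = (36*37 + 1) mod 52 = 33 -> not what was recorded
The audit stops at step 9: the recorded entry is wrong and should be x = 33.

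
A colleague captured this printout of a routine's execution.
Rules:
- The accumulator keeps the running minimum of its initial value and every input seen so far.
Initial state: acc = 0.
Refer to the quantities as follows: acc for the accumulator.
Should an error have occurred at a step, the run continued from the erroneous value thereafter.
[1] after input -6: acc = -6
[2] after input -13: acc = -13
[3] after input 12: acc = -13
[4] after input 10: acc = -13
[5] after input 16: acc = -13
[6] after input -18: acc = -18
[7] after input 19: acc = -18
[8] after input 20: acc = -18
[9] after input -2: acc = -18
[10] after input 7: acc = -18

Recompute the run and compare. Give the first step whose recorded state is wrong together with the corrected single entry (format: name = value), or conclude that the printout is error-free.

1. acc = min(0, -6) = -6 (in agreement)
2. acc = min(-6, -13) = -13 (in agreement)
3. acc = min(-13, 12) = -13 (no discrepancy)
4. acc = min(-13, 10) = -13 (no discrepancy)
5. acc = min(-13, 16) = -13 (checks out)
6. acc = min(-13, -18) = -18 (in agreement)
7. acc = min(-18, 19) = -18 (confirmed correct)
8. acc = min(-18, 20) = -18 (no discrepancy)
9. acc = min(-18, -2) = -18 (verified)
10. acc = min(-18, 7) = -18 (verified)
Each recorded entry agrees with the recomputation.

no error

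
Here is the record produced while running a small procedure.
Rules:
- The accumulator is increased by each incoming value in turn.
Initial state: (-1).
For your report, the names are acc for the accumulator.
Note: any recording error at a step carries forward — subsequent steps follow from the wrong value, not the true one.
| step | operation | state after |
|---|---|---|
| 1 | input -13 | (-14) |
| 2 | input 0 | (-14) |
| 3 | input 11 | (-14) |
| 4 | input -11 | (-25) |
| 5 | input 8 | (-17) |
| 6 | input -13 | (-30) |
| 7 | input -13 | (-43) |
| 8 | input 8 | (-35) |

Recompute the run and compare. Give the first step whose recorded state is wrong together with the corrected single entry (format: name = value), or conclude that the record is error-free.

Recomputing the run from the initial state:
step 1: acc = -14
step 2: acc = -14
step 3: acc = -3
step 4: acc = -14
step 5: acc = -6
step 6: acc = -19
step 7: acc = -32
step 8: acc = -24
The first disagreement with the record is at step 3, where the value should be acc = -3.

step 3, acc = -3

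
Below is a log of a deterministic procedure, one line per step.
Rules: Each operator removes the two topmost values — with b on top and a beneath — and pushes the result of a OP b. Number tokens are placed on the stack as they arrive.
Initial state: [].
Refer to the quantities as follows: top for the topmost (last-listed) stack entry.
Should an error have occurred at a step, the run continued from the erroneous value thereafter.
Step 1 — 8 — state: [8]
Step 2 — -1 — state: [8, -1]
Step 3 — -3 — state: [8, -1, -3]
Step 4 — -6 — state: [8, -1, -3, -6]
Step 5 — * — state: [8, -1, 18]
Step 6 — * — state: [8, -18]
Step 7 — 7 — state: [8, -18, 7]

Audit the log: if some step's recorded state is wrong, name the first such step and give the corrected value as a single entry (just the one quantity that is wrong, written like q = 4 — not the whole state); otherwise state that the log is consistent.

no error

Step 1: push 8: top = 8 — same as recorded.
Step 2: push -1: top = -1 — verified.
Step 3: push -3: top = -3 — checks out.
Step 4: push -6: top = -6 — same as recorded.
Step 5: -3 * -6 = 18 — no discrepancy.
Step 6: -1 * 18 = -18 — no discrepancy.
Step 7: push 7: top = 7 — confirmed correct.
No step deviates from the rules.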